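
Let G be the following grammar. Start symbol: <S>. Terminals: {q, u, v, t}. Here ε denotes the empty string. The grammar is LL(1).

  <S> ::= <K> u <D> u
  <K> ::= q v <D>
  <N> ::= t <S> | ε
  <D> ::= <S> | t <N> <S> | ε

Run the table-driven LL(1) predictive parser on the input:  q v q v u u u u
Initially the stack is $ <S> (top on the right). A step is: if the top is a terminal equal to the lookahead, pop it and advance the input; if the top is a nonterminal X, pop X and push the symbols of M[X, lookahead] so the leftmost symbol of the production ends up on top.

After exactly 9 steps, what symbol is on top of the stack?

<D>

     Stack                      Input              Action
  1  $ <S>                      q v q v u u u u $  expand <S> ::= <K> u <D> u
  2  $ u <D> u <K>              q v q v u u u u $  expand <K> ::= q v <D>
  3  $ u <D> u <D> v q          q v q v u u u u $  match q
  4  $ u <D> u <D> v            v q v u u u u $    match v
  5  $ u <D> u <D>              q v u u u u $      expand <D> ::= <S>
  6  $ u <D> u <S>              q v u u u u $      expand <S> ::= <K> u <D> u
  7  $ u <D> u u <D> u <K>      q v u u u u $      expand <K> ::= q v <D>
  8  $ u <D> u u <D> u <D> v q  q v u u u u $      match q
  9  $ u <D> u u <D> u <D> v    v u u u u $        match v
Stack after step 9: $ u <D> u u <D> u <D> (top = <D>).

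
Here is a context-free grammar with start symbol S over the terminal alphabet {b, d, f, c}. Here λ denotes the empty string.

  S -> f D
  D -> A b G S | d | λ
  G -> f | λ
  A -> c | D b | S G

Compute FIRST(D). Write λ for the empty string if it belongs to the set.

FIRST(S): from S->f D we get {f}. So FIRST(S) = {f}.
FIRST(G): from G->f we get {f}; from G->λ we get {λ}. So FIRST(G) = {λ, f}.
FIRST(D): from D->A b G S we get {b, c, d, f}; from D->d we get {d}; from D->λ we get {λ}. So FIRST(D) = {λ, b, c, d, f}.
FIRST(A): from A->c we get {c}; from A->D b we get {b, c, d, f}; from A->S G we get {f}. So FIRST(A) = {b, c, d, f}.

{λ, b, c, d, f}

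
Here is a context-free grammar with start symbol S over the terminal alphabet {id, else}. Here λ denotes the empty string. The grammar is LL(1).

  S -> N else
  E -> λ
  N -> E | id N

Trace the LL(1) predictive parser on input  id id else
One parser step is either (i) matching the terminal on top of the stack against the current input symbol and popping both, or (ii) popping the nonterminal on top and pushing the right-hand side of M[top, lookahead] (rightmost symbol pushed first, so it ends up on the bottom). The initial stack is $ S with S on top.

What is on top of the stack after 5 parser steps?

step 1: stack=$ S  input=id id else $  — expand S -> N else
step 2: stack=$ else N  input=id id else $  — expand N -> id N
step 3: stack=$ else N id  input=id id else $  — match id
step 4: stack=$ else N  input=id else $  — expand N -> id N
step 5: stack=$ else N id  input=id else $  — match id
Stack after step 5: $ else N (top = N).

N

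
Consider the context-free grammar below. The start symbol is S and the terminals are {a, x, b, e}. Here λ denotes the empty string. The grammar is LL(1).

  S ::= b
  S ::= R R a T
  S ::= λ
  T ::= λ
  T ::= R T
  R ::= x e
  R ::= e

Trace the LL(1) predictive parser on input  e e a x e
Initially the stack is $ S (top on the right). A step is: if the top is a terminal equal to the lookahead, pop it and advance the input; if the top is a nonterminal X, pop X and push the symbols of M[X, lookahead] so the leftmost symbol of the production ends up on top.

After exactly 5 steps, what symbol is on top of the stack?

a

step 1: stack=$ S  input=e e a x e $  — expand S ::= R R a T
step 2: stack=$ T a R R  input=e e a x e $  — expand R ::= e
step 3: stack=$ T a R e  input=e e a x e $  — match e
step 4: stack=$ T a R  input=e a x e $  — expand R ::= e
step 5: stack=$ T a e  input=e a x e $  — match e
Stack after step 5: $ T a (top = a).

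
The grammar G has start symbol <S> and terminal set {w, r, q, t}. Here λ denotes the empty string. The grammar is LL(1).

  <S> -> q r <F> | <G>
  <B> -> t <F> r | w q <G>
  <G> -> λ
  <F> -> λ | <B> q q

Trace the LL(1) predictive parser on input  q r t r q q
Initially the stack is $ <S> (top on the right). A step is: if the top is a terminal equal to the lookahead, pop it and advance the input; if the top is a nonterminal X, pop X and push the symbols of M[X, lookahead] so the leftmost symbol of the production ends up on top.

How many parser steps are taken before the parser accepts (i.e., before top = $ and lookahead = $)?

10

      Stack          Input          Action
   1  $ <S>          q r t r q q $  expand <S> -> q r <F>
   2  $ <F> r q      q r t r q q $  match q
   3  $ <F> r        r t r q q $    match r
   4  $ <F>          t r q q $      expand <F> -> <B> q q
   5  $ q q <B>      t r q q $      expand <B> -> t <F> r
   6  $ q q r <F> t  t r q q $      match t
   7  $ q q r <F>    r q q $        expand <F> -> λ
   8  $ q q r        r q q $        match r
   9  $ q q          q q $          match q
  10  $ q            q $            match q
Accept reached after 10 steps.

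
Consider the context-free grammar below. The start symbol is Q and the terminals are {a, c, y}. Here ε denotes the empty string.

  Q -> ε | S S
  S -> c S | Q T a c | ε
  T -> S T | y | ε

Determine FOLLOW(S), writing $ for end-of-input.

{$, a, c, y}

FIRST(Q): from Q->ε we get {ε}; from Q->S S we get {ε, a, c, y}. So FIRST(Q) = {ε, a, c, y}.
FIRST(S): from S->c S we get {c}; from S->Q T a c we get {a, c, y}; from S->ε we get {ε}. So FIRST(S) = {ε, a, c, y}.
FIRST(T): from T->S T we get {ε, a, c, y}; from T->y we get {y}; from T->ε we get {ε}. So FIRST(T) = {ε, a, c, y}.
FOLLOW(Q) includes $ since Q is the start symbol.
FOLLOW(Q): in S->Q T a c, Q is followed by T a c with FIRST {a, c, y}. Thus FOLLOW(Q) = {$, a, c, y}.
FOLLOW(T): in S->Q T a c, T is followed by a c with FIRST {a}; in T->S T, the suffix after T is empty (adds nothing new). Thus FOLLOW(T) = {a}.
FOLLOW(S): in Q->S S (occurrence 1), S is followed by S with FIRST {ε, a, c, y}; in Q->S S (occurrence 1), the suffix after S is nullable, so FOLLOW(S) ⊇ FOLLOW(Q) = {$, a, c, y}; in Q->S S (occurrence 2), the suffix after S is empty, so FOLLOW(S) ⊇ FOLLOW(Q) = {$, a, c, y}; in S->c S, the suffix after S is empty (adds nothing new); in T->S T, S is followed by T with FIRST {ε, a, c, y}; in T->S T, the suffix after S is nullable, so FOLLOW(S) ⊇ FOLLOW(T) = {a}. Thus FOLLOW(S) = {$, a, c, y}.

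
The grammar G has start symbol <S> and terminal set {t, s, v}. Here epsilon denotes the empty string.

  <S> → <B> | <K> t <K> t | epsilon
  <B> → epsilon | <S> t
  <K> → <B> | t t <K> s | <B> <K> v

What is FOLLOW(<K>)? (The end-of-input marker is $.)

{s, t, v}

FIRST(<S>) = {epsilon, t, v}  (via <B>, <K> t <K> t)
FIRST(<B>) = {epsilon, t, v}  (via <S> t)
FIRST(<K>) = {epsilon, t, v}  (via <B>, <B> <K> v)
FOLLOW(<S>) includes $ since <S> is the start symbol.
FOLLOW(<S>): in <B>→<S> t, <S> is followed by t with FIRST {t}. Thus FOLLOW(<S>) = {$, t}.
FOLLOW(<K>): in <S>→<K> t <K> t (occurrence 1), <K> is followed by t <K> t with FIRST {t}; in <S>→<K> t <K> t (occurrence 2), <K> is followed by t with FIRST {t}; in <K>→t t <K> s, <K> is followed by s with FIRST {s}; in <K>→<B> <K> v, <K> is followed by v with FIRST {v}. Thus FOLLOW(<K>) = {s, t, v}.
FOLLOW(<B>): in <S>→<B>, the suffix after <B> is empty, so FOLLOW(<B>) ⊇ FOLLOW(<S>) = {$, t}; in <K>→<B>, the suffix after <B> is empty, so FOLLOW(<B>) ⊇ FOLLOW(<K>) = {s, t, v}; in <K>→<B> <K> v, <B> is followed by <K> v with FIRST {t, v}. Thus FOLLOW(<B>) = {$, s, t, v}.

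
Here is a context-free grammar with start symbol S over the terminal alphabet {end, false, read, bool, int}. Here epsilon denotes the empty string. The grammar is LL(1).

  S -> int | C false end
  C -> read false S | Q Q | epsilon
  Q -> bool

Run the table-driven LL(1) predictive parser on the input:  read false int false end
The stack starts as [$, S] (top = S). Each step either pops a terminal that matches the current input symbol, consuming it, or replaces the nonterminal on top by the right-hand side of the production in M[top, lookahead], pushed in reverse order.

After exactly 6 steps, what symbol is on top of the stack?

     Stack                     Input                       Action
  1  $ S                       read false int false end $  expand S -> C false end
  2  $ end false C             read false int false end $  expand C -> read false S
  3  $ end false S false read  read false int false end $  match read
  4  $ end false S false       false int false end $       match false
  5  $ end false S             int false end $             expand S -> int
  6  $ end false int           int false end $             match int
Stack after step 6: $ end false (top = false).

false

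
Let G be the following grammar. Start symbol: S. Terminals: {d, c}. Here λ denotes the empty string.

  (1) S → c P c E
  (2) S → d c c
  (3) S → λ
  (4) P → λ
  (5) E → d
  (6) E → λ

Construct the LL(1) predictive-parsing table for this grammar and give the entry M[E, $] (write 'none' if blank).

E → λ

FIRST(S) = {λ, c, d}
FIRST(P) = {λ}
FIRST(E) = {λ, d}
FOLLOW(S) includes $ since S is the start symbol.
FOLLOW(S): S appears on no right-hand side. Thus FOLLOW(S) = {$}.
FOLLOW(E): in S→c P c E, the suffix after E is empty, so FOLLOW(E) ⊇ FOLLOW(S) = {$}. Thus FOLLOW(E) = {$}.
For E → d: FIRST(d) = {d}, so it goes in M[E, t] for t ∈ {d}.
For E → λ: FIRST(λ) = {λ}, so it goes in M[E, t] for t ∈ {}; since λ ∈ FIRST, also for every t ∈ FOLLOW(E) = {$}.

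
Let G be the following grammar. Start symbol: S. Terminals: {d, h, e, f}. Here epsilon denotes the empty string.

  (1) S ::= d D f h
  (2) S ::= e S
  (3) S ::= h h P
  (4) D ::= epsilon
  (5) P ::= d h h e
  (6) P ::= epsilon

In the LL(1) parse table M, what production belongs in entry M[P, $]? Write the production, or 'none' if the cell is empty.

FIRST(S): from S::=d D f h we get {d}; from S::=e S we get {e}; from S::=h h P we get {h}. So FIRST(S) = {d, e, h}.
FIRST(D): from D::=epsilon we get {epsilon}. So FIRST(D) = {epsilon}.
FIRST(P): from P::=d h h e we get {d}; from P::=epsilon we get {epsilon}. So FIRST(P) = {epsilon, d}.
FOLLOW(S) includes $ since S is the start symbol.
FOLLOW(S): in S::=e S, the suffix after S is empty (adds nothing new). Thus FOLLOW(S) = {$}.
FOLLOW(P): in S::=h h P, the suffix after P is empty, so FOLLOW(P) ⊇ FOLLOW(S) = {$}. Thus FOLLOW(P) = {$}.
For P ::= d h h e: FIRST(d h h e) = {d}, so it goes in M[P, t] for t ∈ {d}.
For P ::= epsilon: FIRST(epsilon) = {epsilon}, so it goes in M[P, t] for t ∈ {}; since epsilon ∈ FIRST, also for every t ∈ FOLLOW(P) = {$}.

P ::= epsilon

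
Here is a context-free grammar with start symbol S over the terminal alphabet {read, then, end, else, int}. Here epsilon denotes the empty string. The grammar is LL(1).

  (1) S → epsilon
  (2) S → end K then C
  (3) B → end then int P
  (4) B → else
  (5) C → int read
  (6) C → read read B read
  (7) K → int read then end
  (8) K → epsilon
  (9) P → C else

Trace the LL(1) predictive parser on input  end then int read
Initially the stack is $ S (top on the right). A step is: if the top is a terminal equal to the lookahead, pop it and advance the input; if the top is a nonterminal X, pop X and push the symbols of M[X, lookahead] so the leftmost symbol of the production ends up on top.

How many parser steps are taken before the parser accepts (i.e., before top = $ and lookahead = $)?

step 1: stack=$ S  input=end then int read $  — expand S → end K then C
step 2: stack=$ C then K end  input=end then int read $  — match end
step 3: stack=$ C then K  input=then int read $  — expand K → epsilon
step 4: stack=$ C then  input=then int read $  — match then
step 5: stack=$ C  input=int read $  — expand C → int read
step 6: stack=$ read int  input=int read $  — match int
step 7: stack=$ read  input=read $  — match read
Accept reached after 7 steps.

7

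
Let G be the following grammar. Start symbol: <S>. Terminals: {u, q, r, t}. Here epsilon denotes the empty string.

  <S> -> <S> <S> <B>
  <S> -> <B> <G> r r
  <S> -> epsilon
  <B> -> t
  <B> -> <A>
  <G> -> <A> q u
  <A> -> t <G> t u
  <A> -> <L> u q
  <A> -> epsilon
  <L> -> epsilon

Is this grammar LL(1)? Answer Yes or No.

No

FIRST(<S>) = {epsilon, q, t, u}
FIRST(<B>) = {epsilon, t, u}
FIRST(<G>) = {q, t, u}
FIRST(<A>) = {epsilon, t, u}
FIRST(<L>) = {epsilon}
FOLLOW(<S>) = {$, q, t, u}
FOLLOW(<B>) = {$, q, t, u}
FOLLOW(<G>) = {r, t}
FOLLOW(<A>) = {$, q, t, u}
FOLLOW(<L>) = {u}
Cell M[<A>, t] receives both <A> -> t <G> t u and <A> -> epsilon — the grammar is not LL(1).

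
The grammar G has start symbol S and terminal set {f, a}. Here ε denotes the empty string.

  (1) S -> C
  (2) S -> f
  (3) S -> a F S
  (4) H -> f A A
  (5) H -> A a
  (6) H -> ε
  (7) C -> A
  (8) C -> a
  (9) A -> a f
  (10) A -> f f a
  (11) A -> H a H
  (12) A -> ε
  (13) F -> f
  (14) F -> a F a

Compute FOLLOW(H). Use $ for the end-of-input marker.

FIRST(F): from F->f we get {f}; from F->a F a we get {a}. So FIRST(F) = {a, f}.
FIRST(S): from S->C we get {ε, a, f}; from S->f we get {f}; from S->a F S we get {a}. So FIRST(S) = {ε, a, f}.
FIRST(H): from H->f A A we get {f}; from H->A a we get {a, f}; from H->ε we get {ε}. So FIRST(H) = {ε, a, f}.
FIRST(A): from A->a f we get {a}; from A->f f a we get {f}; from A->H a H we get {a, f}; from A->ε we get {ε}. So FIRST(A) = {ε, a, f}.
FIRST(C): from C->A we get {ε, a, f}; from C->a we get {a}. So FIRST(C) = {ε, a, f}.
FOLLOW(S) includes $ since S is the start symbol.
FOLLOW(S): in S->a F S, the suffix after S is empty (adds nothing new). Thus FOLLOW(S) = {$}.
FOLLOW(C): in S->C, the suffix after C is empty, so FOLLOW(C) ⊇ FOLLOW(S) = {$}. Thus FOLLOW(C) = {$}.
FOLLOW(F): in S->a F S, F is followed by S with FIRST {ε, a, f}; in S->a F S, the suffix after F is nullable, so FOLLOW(F) ⊇ FOLLOW(S) = {$}; in F->a F a, F is followed by a with FIRST {a}. Thus FOLLOW(F) = {$, a, f}.
FOLLOW(H): in A->H a H (occurrence 1), H is followed by a H with FIRST {a}; in A->H a H (occurrence 2), the suffix after H is empty, so FOLLOW(H) ⊇ FOLLOW(A) = {$, a, f}. Thus FOLLOW(H) = {$, a, f}.
FOLLOW(A): in H->f A A (occurrence 1), A is followed by A with FIRST {ε, a, f}; in H->f A A (occurrence 1), the suffix after A is nullable, so FOLLOW(A) ⊇ FOLLOW(H) = {$, a, f}; in H->f A A (occurrence 2), the suffix after A is empty, so FOLLOW(A) ⊇ FOLLOW(H) = {$, a, f}; in H->A a, A is followed by a with FIRST {a}; in C->A, the suffix after A is empty, so FOLLOW(A) ⊇ FOLLOW(C) = {$}. Thus FOLLOW(A) = {$, a, f}.

{$, a, f}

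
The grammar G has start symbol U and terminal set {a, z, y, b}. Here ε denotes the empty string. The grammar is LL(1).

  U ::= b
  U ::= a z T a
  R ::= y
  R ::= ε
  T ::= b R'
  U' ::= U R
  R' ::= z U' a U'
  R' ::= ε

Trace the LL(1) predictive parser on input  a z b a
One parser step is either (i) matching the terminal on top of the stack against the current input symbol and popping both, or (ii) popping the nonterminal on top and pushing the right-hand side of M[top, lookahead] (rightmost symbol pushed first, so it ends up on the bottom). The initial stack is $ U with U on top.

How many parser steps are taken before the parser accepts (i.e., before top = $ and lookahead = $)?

7

step 1: stack=$ U  input=a z b a $  — expand U ::= a z T a
step 2: stack=$ a T z a  input=a z b a $  — match a
step 3: stack=$ a T z  input=z b a $  — match z
step 4: stack=$ a T  input=b a $  — expand T ::= b R'
step 5: stack=$ a R' b  input=b a $  — match b
step 6: stack=$ a R'  input=a $  — expand R' ::= ε
step 7: stack=$ a  input=a $  — match a
Accept reached after 7 steps.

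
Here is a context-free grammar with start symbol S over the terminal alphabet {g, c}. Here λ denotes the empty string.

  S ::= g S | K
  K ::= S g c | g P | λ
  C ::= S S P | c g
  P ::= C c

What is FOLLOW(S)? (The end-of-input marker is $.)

FIRST(S): from S::=g S we get {g}; from S::=K we get {λ, g}. So FIRST(S) = {λ, g}.
FIRST(K): from K::=S g c we get {g}; from K::=g P we get {g}; from K::=λ we get {λ}. So FIRST(K) = {λ, g}.
FIRST(C): from C::=S S P we get {c, g}; from C::=c g we get {c}. So FIRST(C) = {c, g}.
FIRST(P): from P::=C c we get {c, g}. So FIRST(P) = {c, g}.
FOLLOW(S) includes $ since S is the start symbol.
FOLLOW(S): in S::=g S, the suffix after S is empty (adds nothing new); in K::=S g c, S is followed by g c with FIRST {g}; in C::=S S P (occurrence 1), S is followed by S P with FIRST {c, g}; in C::=S S P (occurrence 2), S is followed by P with FIRST {c, g}. Thus FOLLOW(S) = {$, c, g}.
FOLLOW(K): in S::=K, the suffix after K is empty, so FOLLOW(K) ⊇ FOLLOW(S) = {$, c, g}. Thus FOLLOW(K) = {$, c, g}.
FOLLOW(C): in P::=C c, C is followed by c with FIRST {c}. Thus FOLLOW(C) = {c}.
FOLLOW(P): in K::=g P, the suffix after P is empty, so FOLLOW(P) ⊇ FOLLOW(K) = {$, c, g}; in C::=S S P, the suffix after P is empty, so FOLLOW(P) ⊇ FOLLOW(C) = {c}. Thus FOLLOW(P) = {$, c, g}.

{$, c, g}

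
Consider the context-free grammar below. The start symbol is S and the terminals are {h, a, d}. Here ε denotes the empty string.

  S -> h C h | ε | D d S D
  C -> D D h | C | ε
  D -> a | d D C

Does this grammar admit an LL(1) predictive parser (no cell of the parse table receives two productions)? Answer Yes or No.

FIRST(S) = {ε, a, d, h}
FIRST(C) = {ε, a, d}
FIRST(D) = {a, d}
FOLLOW(S) = {$, a, d}
FOLLOW(C) = {$, a, d, h}
FOLLOW(D) = {$, a, d, h}
Cell M[C, $] receives both C -> C and C -> ε — the grammar is not LL(1).

No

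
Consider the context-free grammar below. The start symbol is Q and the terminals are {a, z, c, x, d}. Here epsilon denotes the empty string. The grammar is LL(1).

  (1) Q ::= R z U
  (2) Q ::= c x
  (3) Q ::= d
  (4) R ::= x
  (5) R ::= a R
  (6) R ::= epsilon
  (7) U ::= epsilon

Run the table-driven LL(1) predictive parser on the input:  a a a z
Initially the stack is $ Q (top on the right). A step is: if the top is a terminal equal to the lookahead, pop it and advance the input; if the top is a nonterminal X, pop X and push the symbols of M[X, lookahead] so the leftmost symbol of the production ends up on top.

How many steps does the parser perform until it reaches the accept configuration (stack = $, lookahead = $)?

step 1: stack=$ Q  input=a a a z $  — expand Q ::= R z U
step 2: stack=$ U z R  input=a a a z $  — expand R ::= a R
step 3: stack=$ U z R a  input=a a a z $  — match a
step 4: stack=$ U z R  input=a a z $  — expand R ::= a R
step 5: stack=$ U z R a  input=a a z $  — match a
step 6: stack=$ U z R  input=a z $  — expand R ::= a R
step 7: stack=$ U z R a  input=a z $  — match a
step 8: stack=$ U z R  input=z $  — expand R ::= epsilon
step 9: stack=$ U z  input=z $  — match z
step 10: stack=$ U  input=$  — expand U ::= epsilon
Accept reached after 10 steps.

10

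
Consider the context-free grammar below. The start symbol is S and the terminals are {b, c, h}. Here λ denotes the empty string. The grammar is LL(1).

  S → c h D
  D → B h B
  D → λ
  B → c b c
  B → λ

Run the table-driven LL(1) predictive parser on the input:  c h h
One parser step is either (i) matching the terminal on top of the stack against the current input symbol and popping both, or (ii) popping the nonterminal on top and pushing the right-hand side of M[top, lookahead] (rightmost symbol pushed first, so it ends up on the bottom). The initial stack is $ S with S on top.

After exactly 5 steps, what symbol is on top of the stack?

h

     Stack    Input    Action
  1  $ S      c h h $  expand S → c h D
  2  $ D h c  c h h $  match c
  3  $ D h    h h $    match h
  4  $ D      h $      expand D → B h B
  5  $ B h B  h $      expand B → λ
Stack after step 5: $ B h (top = h).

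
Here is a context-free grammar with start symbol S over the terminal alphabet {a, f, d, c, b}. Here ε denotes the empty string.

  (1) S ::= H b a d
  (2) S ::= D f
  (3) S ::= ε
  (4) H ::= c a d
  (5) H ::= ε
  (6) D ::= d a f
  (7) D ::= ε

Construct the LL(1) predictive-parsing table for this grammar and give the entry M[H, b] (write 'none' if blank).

H ::= ε

FIRST(H): from H::=c a d we get {c}; from H::=ε we get {ε}. So FIRST(H) = {ε, c}.
FIRST(D): from D::=d a f we get {d}; from D::=ε we get {ε}. So FIRST(D) = {ε, d}.
FIRST(S): from S::=H b a d we get {b, c}; from S::=D f we get {d, f}; from S::=ε we get {ε}. So FIRST(S) = {ε, b, c, d, f}.
FOLLOW(S) includes $ since S is the start symbol.
FOLLOW(H): in S::=H b a d, H is followed by b a d with FIRST {b}. Thus FOLLOW(H) = {b}.
For H ::= c a d: FIRST(c a d) = {c}, so it goes in M[H, t] for t ∈ {c}.
For H ::= ε: FIRST(ε) = {ε}, so it goes in M[H, t] for t ∈ {}; since ε ∈ FIRST, also for every t ∈ FOLLOW(H) = {b}.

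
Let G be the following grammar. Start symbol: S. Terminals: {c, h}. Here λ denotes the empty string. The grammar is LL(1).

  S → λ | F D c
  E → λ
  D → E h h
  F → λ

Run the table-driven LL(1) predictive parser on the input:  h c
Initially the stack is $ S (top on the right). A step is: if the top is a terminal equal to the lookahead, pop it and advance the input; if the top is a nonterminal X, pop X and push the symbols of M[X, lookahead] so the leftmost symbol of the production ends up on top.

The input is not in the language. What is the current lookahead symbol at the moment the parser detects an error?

c

step 1: stack=$ S  input=h c $  — expand S → F D c
step 2: stack=$ c D F  input=h c $  — expand F → λ
step 3: stack=$ c D  input=h c $  — expand D → E h h
step 4: stack=$ c h h E  input=h c $  — expand E → λ
step 5: stack=$ c h h  input=h c $  — match h
step 6: stack=$ c h  input=c $  — error: top is terminal h but lookahead is c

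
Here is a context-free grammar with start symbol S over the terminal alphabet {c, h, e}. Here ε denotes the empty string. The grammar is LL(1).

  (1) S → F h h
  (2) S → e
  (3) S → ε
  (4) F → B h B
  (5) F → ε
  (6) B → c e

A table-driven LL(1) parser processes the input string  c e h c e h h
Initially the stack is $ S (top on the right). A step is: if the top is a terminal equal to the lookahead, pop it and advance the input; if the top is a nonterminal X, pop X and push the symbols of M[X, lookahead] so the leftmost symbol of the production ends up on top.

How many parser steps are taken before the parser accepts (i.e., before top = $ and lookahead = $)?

      Stack          Input            Action
   1  $ S            c e h c e h h $  expand S → F h h
   2  $ h h F        c e h c e h h $  expand F → B h B
   3  $ h h B h B    c e h c e h h $  expand B → c e
   4  $ h h B h e c  c e h c e h h $  match c
   5  $ h h B h e    e h c e h h $    match e
   6  $ h h B h      h c e h h $      match h
   7  $ h h B        c e h h $        expand B → c e
   8  $ h h e c      c e h h $        match c
   9  $ h h e        e h h $          match e
  10  $ h h          h h $            match h
  11  $ h            h $              match h
Accept reached after 11 steps.

11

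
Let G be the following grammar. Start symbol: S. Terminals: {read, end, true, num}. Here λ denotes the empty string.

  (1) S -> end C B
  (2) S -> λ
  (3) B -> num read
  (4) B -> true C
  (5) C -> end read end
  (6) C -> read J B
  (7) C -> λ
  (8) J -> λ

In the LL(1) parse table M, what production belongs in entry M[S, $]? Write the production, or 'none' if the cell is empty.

S -> λ

FIRST(S): from S->end C B we get {end}; from S->λ we get {λ}. So FIRST(S) = {λ, end}.
FIRST(B): from B->num read we get {num}; from B->true C we get {true}. So FIRST(B) = {num, true}.
FIRST(C): from C->end read end we get {end}; from C->read J B we get {read}; from C->λ we get {λ}. So FIRST(C) = {λ, end, read}.
FIRST(J): from J->λ we get {λ}. So FIRST(J) = {λ}.
FOLLOW(S) includes $ since S is the start symbol.
FOLLOW(S): S appears on no right-hand side. Thus FOLLOW(S) = {$}.
For S -> end C B: FIRST(end C B) = {end}, so it goes in M[S, t] for t ∈ {end}.
For S -> λ: FIRST(λ) = {λ}, so it goes in M[S, t] for t ∈ {}; since λ ∈ FIRST, also for every t ∈ FOLLOW(S) = {$}.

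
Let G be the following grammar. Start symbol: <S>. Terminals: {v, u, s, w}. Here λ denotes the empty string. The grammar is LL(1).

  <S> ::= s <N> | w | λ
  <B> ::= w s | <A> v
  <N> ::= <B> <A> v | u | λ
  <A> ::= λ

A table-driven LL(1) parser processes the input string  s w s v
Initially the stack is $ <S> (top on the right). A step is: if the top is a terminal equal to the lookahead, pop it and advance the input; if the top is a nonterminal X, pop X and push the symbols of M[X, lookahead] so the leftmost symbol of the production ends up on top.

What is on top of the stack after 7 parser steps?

v

     Stack        Input      Action
  1  $ <S>        s w s v $  expand <S> ::= s <N>
  2  $ <N> s      s w s v $  match s
  3  $ <N>        w s v $    expand <N> ::= <B> <A> v
  4  $ v <A> <B>  w s v $    expand <B> ::= w s
  5  $ v <A> s w  w s v $    match w
  6  $ v <A> s    s v $      match s
  7  $ v <A>      v $        expand <A> ::= λ
Stack after step 7: $ v (top = v).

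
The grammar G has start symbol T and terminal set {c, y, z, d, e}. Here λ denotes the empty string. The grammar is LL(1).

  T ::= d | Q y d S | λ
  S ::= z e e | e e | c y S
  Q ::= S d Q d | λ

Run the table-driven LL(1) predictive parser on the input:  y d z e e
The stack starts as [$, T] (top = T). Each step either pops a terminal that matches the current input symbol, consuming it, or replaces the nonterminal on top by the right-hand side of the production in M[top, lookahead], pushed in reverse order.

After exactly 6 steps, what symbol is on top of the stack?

e

step 1: stack=$ T  input=y d z e e $  — expand T ::= Q y d S
step 2: stack=$ S d y Q  input=y d z e e $  — expand Q ::= λ
step 3: stack=$ S d y  input=y d z e e $  — match y
step 4: stack=$ S d  input=d z e e $  — match d
step 5: stack=$ S  input=z e e $  — expand S ::= z e e
step 6: stack=$ e e z  input=z e e $  — match z
Stack after step 6: $ e e (top = e).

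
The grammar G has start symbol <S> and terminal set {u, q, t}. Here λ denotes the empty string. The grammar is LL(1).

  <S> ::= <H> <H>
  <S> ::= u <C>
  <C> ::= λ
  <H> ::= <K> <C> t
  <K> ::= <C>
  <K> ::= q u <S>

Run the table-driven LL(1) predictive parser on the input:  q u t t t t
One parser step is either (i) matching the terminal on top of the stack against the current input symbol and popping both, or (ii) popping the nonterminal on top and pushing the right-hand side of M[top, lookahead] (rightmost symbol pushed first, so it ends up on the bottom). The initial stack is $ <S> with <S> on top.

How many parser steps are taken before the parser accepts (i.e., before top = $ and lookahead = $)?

23

      Stack                      Input          Action
   1  $ <S>                      q u t t t t $  expand <S> ::= <H> <H>
   2  $ <H> <H>                  q u t t t t $  expand <H> ::= <K> <C> t
   3  $ <H> t <C> <K>            q u t t t t $  expand <K> ::= q u <S>
   4  $ <H> t <C> <S> u q        q u t t t t $  match q
   5  $ <H> t <C> <S> u          u t t t t $    match u
   6  $ <H> t <C> <S>            t t t t $      expand <S> ::= <H> <H>
   7  $ <H> t <C> <H> <H>        t t t t $      expand <H> ::= <K> <C> t
   8  $ <H> t <C> <H> t <C> <K>  t t t t $      expand <K> ::= <C>
   9  $ <H> t <C> <H> t <C> <C>  t t t t $      expand <C> ::= λ
  10  $ <H> t <C> <H> t <C>      t t t t $      expand <C> ::= λ
  11  $ <H> t <C> <H> t          t t t t $      match t
  12  $ <H> t <C> <H>            t t t $        expand <H> ::= <K> <C> t
  13  $ <H> t <C> t <C> <K>      t t t $        expand <K> ::= <C>
  14  $ <H> t <C> t <C> <C>      t t t $        expand <C> ::= λ
  15  $ <H> t <C> t <C>          t t t $        expand <C> ::= λ
  16  $ <H> t <C> t              t t t $        match t
  17  $ <H> t <C>                t t $          expand <C> ::= λ
  18  $ <H> t                    t t $          match t
  19  $ <H>                      t $            expand <H> ::= <K> <C> t
  20  $ t <C> <K>                t $            expand <K> ::= <C>
  21  $ t <C> <C>                t $            expand <C> ::= λ
  22  $ t <C>                    t $            expand <C> ::= λ
  23  $ t                        t $            match t
Accept reached after 23 steps.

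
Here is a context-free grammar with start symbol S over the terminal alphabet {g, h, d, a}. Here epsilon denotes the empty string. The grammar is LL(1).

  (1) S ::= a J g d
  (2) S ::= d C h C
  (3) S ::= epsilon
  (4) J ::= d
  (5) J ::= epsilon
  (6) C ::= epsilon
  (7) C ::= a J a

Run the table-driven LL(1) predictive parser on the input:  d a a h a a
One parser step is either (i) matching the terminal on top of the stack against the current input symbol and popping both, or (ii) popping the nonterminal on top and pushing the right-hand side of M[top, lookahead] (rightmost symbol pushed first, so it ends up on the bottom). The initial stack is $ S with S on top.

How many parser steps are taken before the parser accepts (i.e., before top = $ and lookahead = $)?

      Stack        Input          Action
   1  $ S          d a a h a a $  expand S ::= d C h C
   2  $ C h C d    d a a h a a $  match d
   3  $ C h C      a a h a a $    expand C ::= a J a
   4  $ C h a J a  a a h a a $    match a
   5  $ C h a J    a h a a $      expand J ::= epsilon
   6  $ C h a      a h a a $      match a
   7  $ C h        h a a $        match h
   8  $ C          a a $          expand C ::= a J a
   9  $ a J a      a a $          match a
  10  $ a J        a $            expand J ::= epsilon
  11  $ a          a $            match a
Accept reached after 11 steps.

11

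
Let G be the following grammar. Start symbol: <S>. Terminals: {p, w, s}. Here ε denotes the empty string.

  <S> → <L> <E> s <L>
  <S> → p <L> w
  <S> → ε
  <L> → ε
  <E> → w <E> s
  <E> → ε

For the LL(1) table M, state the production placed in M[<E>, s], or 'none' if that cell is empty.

<E> → ε

FIRST(<L>): from <L>→ε we get {ε}. So FIRST(<L>) = {ε}.
FIRST(<E>): from <E>→w <E> s we get {w}; from <E>→ε we get {ε}. So FIRST(<E>) = {ε, w}.
FIRST(<S>): from <S>→<L> <E> s <L> we get {s, w}; from <S>→p <L> w we get {p}; from <S>→ε we get {ε}. So FIRST(<S>) = {ε, p, s, w}.
FOLLOW(<S>) includes $ since <S> is the start symbol.
FOLLOW(<E>): in <S>→<L> <E> s <L>, <E> is followed by s <L> with FIRST {s}; in <E>→w <E> s, <E> is followed by s with FIRST {s}. Thus FOLLOW(<E>) = {s}.
For <E> → w <E> s: FIRST(w <E> s) = {w}, so it goes in M[<E>, t] for t ∈ {w}.
For <E> → ε: FIRST(ε) = {ε}, so it goes in M[<E>, t] for t ∈ {}; since ε ∈ FIRST, also for every t ∈ FOLLOW(<E>) = {s}.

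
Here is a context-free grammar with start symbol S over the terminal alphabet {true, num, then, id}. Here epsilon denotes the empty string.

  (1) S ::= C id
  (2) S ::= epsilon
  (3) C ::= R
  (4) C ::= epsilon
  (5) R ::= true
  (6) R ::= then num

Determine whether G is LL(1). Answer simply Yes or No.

Yes

FIRST(S) = {epsilon, id, then, true}
FIRST(C) = {epsilon, then, true}
FIRST(R) = {then, true}
FOLLOW(S) = {$}
FOLLOW(C) = {id}
FOLLOW(R) = {id}
Each cell of M receives at most one production.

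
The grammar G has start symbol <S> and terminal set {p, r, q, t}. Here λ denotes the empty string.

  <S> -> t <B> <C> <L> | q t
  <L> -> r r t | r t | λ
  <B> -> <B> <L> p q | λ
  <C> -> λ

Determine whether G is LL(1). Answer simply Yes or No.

No

FIRST(<S>) = {q, t}
FIRST(<L>) = {λ, r}
FIRST(<B>) = {λ, p, r}
FIRST(<C>) = {λ}
FOLLOW(<S>) = {$}
FOLLOW(<L>) = {$, p}
FOLLOW(<B>) = {$, p, r}
FOLLOW(<C>) = {$, r}
Cell M[<B>, p] receives both <B> -> <B> <L> p q and <B> -> λ — the grammar is not LL(1).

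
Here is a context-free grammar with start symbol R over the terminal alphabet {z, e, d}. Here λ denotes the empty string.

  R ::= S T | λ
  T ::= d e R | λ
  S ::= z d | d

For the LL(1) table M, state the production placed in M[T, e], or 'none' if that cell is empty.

FIRST(T): from T::=d e R we get {d}; from T::=λ we get {λ}. So FIRST(T) = {λ, d}.
FIRST(S): from S::=z d we get {z}; from S::=d we get {d}. So FIRST(S) = {d, z}.
FIRST(R): from R::=S T we get {d, z}; from R::=λ we get {λ}. So FIRST(R) = {λ, d, z}.
FOLLOW(R) includes $ since R is the start symbol.
FOLLOW(R): in T::=d e R, the suffix after R is empty, so FOLLOW(R) ⊇ FOLLOW(T) = {$}. Thus FOLLOW(R) = {$}.
FOLLOW(T): in R::=S T, the suffix after T is empty, so FOLLOW(T) ⊇ FOLLOW(R) = {$}. Thus FOLLOW(T) = {$}.
For T ::= d e R: FIRST(d e R) = {d}, so it goes in M[T, t] for t ∈ {d}.
For T ::= λ: FIRST(λ) = {λ}, so it goes in M[T, t] for t ∈ {}; since λ ∈ FIRST, also for every t ∈ FOLLOW(T) = {$}.
None of these place a production in M[T, e].

none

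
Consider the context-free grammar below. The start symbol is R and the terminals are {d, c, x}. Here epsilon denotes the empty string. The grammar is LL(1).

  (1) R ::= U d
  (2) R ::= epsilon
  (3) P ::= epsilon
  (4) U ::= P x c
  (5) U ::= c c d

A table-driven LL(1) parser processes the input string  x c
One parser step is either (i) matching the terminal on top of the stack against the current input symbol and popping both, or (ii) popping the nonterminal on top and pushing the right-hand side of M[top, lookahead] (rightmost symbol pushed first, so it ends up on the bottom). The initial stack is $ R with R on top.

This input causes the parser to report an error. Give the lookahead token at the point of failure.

     Stack      Input  Action
  1  $ R        x c $  expand R ::= U d
  2  $ d U      x c $  expand U ::= P x c
  3  $ d c x P  x c $  expand P ::= epsilon
  4  $ d c x    x c $  match x
  5  $ d c      c $    match c
  6  $ d        $      error: top is terminal d but lookahead is $

$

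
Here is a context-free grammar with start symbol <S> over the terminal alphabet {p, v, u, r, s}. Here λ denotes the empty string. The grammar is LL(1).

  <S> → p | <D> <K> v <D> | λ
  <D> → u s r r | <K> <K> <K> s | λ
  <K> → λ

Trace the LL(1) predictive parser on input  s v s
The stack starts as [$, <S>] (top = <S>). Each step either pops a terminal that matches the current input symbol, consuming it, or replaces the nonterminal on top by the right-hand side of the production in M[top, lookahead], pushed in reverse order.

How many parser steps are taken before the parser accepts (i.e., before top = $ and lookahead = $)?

13

      Stack                      Input    Action
   1  $ <S>                      s v s $  expand <S> → <D> <K> v <D>
   2  $ <D> v <K> <D>            s v s $  expand <D> → <K> <K> <K> s
   3  $ <D> v <K> s <K> <K> <K>  s v s $  expand <K> → λ
   4  $ <D> v <K> s <K> <K>      s v s $  expand <K> → λ
   5  $ <D> v <K> s <K>          s v s $  expand <K> → λ
   6  $ <D> v <K> s              s v s $  match s
   7  $ <D> v <K>                v s $    expand <K> → λ
   8  $ <D> v                    v s $    match v
   9  $ <D>                      s $      expand <D> → <K> <K> <K> s
  10  $ s <K> <K> <K>            s $      expand <K> → λ
  11  $ s <K> <K>                s $      expand <K> → λ
  12  $ s <K>                    s $      expand <K> → λ
  13  $ s                        s $      match s
Accept reached after 13 steps.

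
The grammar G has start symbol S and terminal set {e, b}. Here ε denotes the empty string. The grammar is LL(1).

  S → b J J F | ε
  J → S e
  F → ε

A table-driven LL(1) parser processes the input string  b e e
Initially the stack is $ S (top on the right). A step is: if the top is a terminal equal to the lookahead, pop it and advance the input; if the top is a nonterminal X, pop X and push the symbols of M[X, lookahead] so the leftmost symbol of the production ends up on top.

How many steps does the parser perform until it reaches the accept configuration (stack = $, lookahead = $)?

     Stack      Input    Action
  1  $ S        b e e $  expand S → b J J F
  2  $ F J J b  b e e $  match b
  3  $ F J J    e e $    expand J → S e
  4  $ F J e S  e e $    expand S → ε
  5  $ F J e    e e $    match e
  6  $ F J      e $      expand J → S e
  7  $ F e S    e $      expand S → ε
  8  $ F e      e $      match e
  9  $ F        $        expand F → ε
Accept reached after 9 steps.

9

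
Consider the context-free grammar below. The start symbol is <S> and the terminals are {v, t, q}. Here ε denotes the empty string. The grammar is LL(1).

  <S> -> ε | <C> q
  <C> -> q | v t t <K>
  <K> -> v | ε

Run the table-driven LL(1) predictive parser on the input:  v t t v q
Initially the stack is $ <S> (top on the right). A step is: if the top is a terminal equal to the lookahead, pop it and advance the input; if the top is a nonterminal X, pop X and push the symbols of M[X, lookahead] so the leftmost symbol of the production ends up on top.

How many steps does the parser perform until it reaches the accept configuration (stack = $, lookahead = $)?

step 1: stack=$ <S>  input=v t t v q $  — expand <S> -> <C> q
step 2: stack=$ q <C>  input=v t t v q $  — expand <C> -> v t t <K>
step 3: stack=$ q <K> t t v  input=v t t v q $  — match v
step 4: stack=$ q <K> t t  input=t t v q $  — match t
step 5: stack=$ q <K> t  input=t v q $  — match t
step 6: stack=$ q <K>  input=v q $  — expand <K> -> v
step 7: stack=$ q v  input=v q $  — match v
step 8: stack=$ q  input=q $  — match q
Accept reached after 8 steps.

8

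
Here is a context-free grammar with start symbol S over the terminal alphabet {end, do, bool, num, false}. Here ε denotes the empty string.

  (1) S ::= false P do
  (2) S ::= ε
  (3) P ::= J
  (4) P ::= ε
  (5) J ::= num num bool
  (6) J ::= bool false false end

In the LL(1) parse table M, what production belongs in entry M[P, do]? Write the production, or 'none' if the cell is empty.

FIRST(S) = {ε, false}
FIRST(J) = {bool, num}
FIRST(P) = {ε, bool, num}  (via J)
FOLLOW(S) includes $ since S is the start symbol.
FOLLOW(P): in S::=false P do, P is followed by do with FIRST {do}. Thus FOLLOW(P) = {do}.
For P ::= J: FIRST(J) = {bool, num}, so it goes in M[P, t] for t ∈ {bool, num}.
For P ::= ε: FIRST(ε) = {ε}, so it goes in M[P, t] for t ∈ {}; since ε ∈ FIRST, also for every t ∈ FOLLOW(P) = {do}.

P ::= ε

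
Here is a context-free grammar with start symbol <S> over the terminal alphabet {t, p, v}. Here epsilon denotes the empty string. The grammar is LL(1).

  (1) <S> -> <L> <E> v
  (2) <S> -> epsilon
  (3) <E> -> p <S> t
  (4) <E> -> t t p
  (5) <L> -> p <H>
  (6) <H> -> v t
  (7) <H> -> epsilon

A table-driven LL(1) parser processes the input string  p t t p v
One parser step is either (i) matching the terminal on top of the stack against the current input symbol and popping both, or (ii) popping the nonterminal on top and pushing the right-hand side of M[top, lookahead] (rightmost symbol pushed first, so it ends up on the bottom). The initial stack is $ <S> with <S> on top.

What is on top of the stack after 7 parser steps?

p

     Stack          Input        Action
  1  $ <S>          p t t p v $  expand <S> -> <L> <E> v
  2  $ v <E> <L>    p t t p v $  expand <L> -> p <H>
  3  $ v <E> <H> p  p t t p v $  match p
  4  $ v <E> <H>    t t p v $    expand <H> -> epsilon
  5  $ v <E>        t t p v $    expand <E> -> t t p
  6  $ v p t t      t t p v $    match t
  7  $ v p t        t p v $      match t
Stack after step 7: $ v p (top = p).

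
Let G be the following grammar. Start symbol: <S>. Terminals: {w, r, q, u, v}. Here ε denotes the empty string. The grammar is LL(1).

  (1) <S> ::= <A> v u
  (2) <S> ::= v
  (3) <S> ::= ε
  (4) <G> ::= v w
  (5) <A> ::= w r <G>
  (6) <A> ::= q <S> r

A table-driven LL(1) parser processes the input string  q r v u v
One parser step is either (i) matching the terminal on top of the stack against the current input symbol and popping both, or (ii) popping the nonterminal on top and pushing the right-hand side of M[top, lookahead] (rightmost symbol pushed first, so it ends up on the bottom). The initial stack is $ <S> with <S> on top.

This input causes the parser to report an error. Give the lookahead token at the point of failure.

v

step 1: stack=$ <S>  input=q r v u v $  — expand <S> ::= <A> v u
step 2: stack=$ u v <A>  input=q r v u v $  — expand <A> ::= q <S> r
step 3: stack=$ u v r <S> q  input=q r v u v $  — match q
step 4: stack=$ u v r <S>  input=r v u v $  — expand <S> ::= ε
step 5: stack=$ u v r  input=r v u v $  — match r
step 6: stack=$ u v  input=v u v $  — match v
step 7: stack=$ u  input=u v $  — match u
step 8: stack=$  input=v $  — error: stack empty but input remains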